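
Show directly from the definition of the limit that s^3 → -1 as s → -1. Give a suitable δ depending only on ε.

δ = min(1, ε/7)

Let ε > 0 be given. We seek δ > 0 with 0 < |s + 1| < δ ⇒ |s^3 + 1| < ε.
Factor: s^3 + 1 = (s + 1)(s^2 - s + 1), so |s^3 + 1| = |s + 1|·|s^2 - s + 1|.
Restrict δ ≤ 1. Then |s + 1| < 1 gives |s| < 2, so by the triangle inequality |s^2 - s + 1| ≤ 2^2 + 2 + 1 = 7.
Hence |s^3 + 1| ≤ 7|s + 1|, which is < ε once |s + 1| < ε/7.
Take δ = min(1, ε/7). If 0 < |s + 1| < δ then both bounds hold and |s^3 + 1| ≤ 7|s + 1| < 7·(ε/7) = ε.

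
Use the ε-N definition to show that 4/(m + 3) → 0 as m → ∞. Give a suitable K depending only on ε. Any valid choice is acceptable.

K = 4/ε

Let ε > 0 be given. For m ≥ 1, |4/(m + 3) − 0| = 4/(m + 3) ≤ 4/m.
We need 4/m < ε, i.e. m > 4/ε.
Take K = 4/ε. If m > K then |4/(m + 3)| ≤ 4/m < ε.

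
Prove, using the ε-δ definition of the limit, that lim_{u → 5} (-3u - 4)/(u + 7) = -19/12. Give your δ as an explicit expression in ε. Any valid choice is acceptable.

Let ε > 0 be given. We want δ > 0 with 0 < |u − 5| < δ ⇒ |(-3u - 4)/(u + 7) + 19/12| < ε.
Combining over a common denominator, (-3u - 4)/(u + 7) + 19/12 = [(-3u - 4)·12 − (-19)·(u + 7)] / [12·(u + 7)] = -17(u − 5) / (12(u + 7)).
So |(-3u - 4)/(u + 7) + 19/12| = 17|u − 5| / (12·|u + 7|).
Restrict δ ≤ 6. Then |u − 5| < 6 gives |u + 7| = |(u − 5) + 12| ≥ 12 − 6 = 6.
Hence |(-3u - 4)/(u + 7) + 19/12| < 17|u − 5|/(12·6) = (17/72)|u − 5|, which is < ε once |u − 5| < (72/17)ε.
Take δ = min(6, (72/17)ε). Then 0 < |u − 5| < δ forces both bounds, so |(-3u - 4)/(u + 7) + 19/12| < ε.

δ = min(6, (72/17)ε)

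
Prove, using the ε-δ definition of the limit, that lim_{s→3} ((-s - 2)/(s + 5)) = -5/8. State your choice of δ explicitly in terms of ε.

δ = min(4, (32/3)ε)

Let ε > 0 be given. We want δ > 0 with 0 < |s − 3| < δ ⇒ |(-s - 2)/(s + 5) + 5/8| < ε.
Combining over a common denominator, (-s - 2)/(s + 5) + 5/8 = [(-s - 2)·8 − (-5)·(s + 5)] / [8·(s + 5)] = -3(s − 3) / (8(s + 5)).
So |(-s - 2)/(s + 5) + 5/8| = 3|s − 3| / (8·|s + 5|).
Restrict δ ≤ 4. Then |s − 3| < 4 gives |s + 5| = |(s − 3) + 8| ≥ 8 − 4 = 4.
Hence |(-s - 2)/(s + 5) + 5/8| < 3|s − 3|/(8·4) = (3/32)|s − 3|, which is < ε once |s − 3| < (32/3)ε.
Take δ = min(4, (32/3)ε). Then 0 < |s − 3| < δ forces both bounds, so |(-s - 2)/(s + 5) + 5/8| < ε.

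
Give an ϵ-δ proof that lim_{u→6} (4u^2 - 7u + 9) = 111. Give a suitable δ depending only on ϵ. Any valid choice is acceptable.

δ = min(2, ϵ/49)

Let ϵ > 0 be given. We want δ > 0 such that 0 < |u − 6| < δ implies |(4u^2 - 7u + 9) − 111| < ϵ.
(4u^2 - 7u + 9) − 111 = 4u^2 - 7u - 102 = (u − 6)(4u + 17).
So |(4u^2 - 7u + 9) − 111| = |u − 6|·|4u + 17|.
Require δ ≤ 2. Then |u − 6| < 2 gives |u| < 8, and by the triangle inequality |4u + 17| ≤ 4·8 + 17 = 49.
Hence |(4u^2 - 7u + 9) − 111| ≤ 49|u − 6| < ϵ provided |u − 6| < ϵ/49.
Take δ = min(2, ϵ/49). Then 0 < |u − 6| < δ gives both |u − 6| < 2 and |u − 6| < ϵ/49, so |(4u^2 - 7u + 9) − 111| < ϵ.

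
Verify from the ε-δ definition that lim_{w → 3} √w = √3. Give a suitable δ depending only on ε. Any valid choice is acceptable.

δ = min(3, √3·ε)

Let ε > 0. We want δ > 0 such that 0 < |w − 3| < δ implies |√w − √3| < ε.
Multiplying by the conjugate, |√w − √3| = |w − 3|/(√w + √3).
Restrict δ ≤ 3 so that |w − 3| < 3 forces w > 0, and then √w + √3 > √3.
Hence |√w − √3| < |w − 3|/√3, which is < ε once |w − 3| < √3·ε.
Take δ = min(3, √3·ε). If 0 < |w − 3| < δ then w > 0 and |√w − √3| < |w − 3|/√3 < ε.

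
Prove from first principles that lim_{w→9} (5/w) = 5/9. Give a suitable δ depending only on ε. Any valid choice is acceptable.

Fix ε > 0. We seek δ > 0 such that 0 < |w − 9| < δ implies |5/w − (5/9)| < ε.
|5/w − (5/9)| = 5·|9 − w|/(9·|w|) = 5|w − 9|/(9|w|).
Restrict δ ≤ 9/2. Then |w − 9| < 9/2 gives |w| > 9/2, so 9|w| > 81/2.
Then |5/w − (5/9)| < 5|w − 9|/(81/2), which is < ε when |w − 9| < (81/10)ε.
Take δ = min(9/2, (81/10)ε). Then 0 < |w − 9| < δ gives both |w − 9| < 9/2 and |w − 9| < (81/10)ε, so |5/w − (5/9)| < ε.

δ = min(9/2, (81/10)ε)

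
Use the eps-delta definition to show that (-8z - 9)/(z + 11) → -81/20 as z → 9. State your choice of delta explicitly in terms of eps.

Suppose eps > 0. We want delta > 0 with 0 < |z − 9| < delta ⇒ |(-8z - 9)/(z + 11) + 81/20| < eps.
Combining over a common denominator, (-8z - 9)/(z + 11) + 81/20 = [(-8z - 9)·20 − (-81)·(z + 11)] / [20·(z + 11)] = -79(z − 9) / (20(z + 11)).
So |(-8z - 9)/(z + 11) + 81/20| = 79|z − 9| / (20·|z + 11|).
Require delta ≤ 10, so |z + 11| ≥ |20| − |z − 9| > 20 − 10 = 10.
Hence |(-8z - 9)/(z + 11) + 81/20| < 79|z − 9|/(20·10) = (79/200)|z − 9|, which is < eps once |z − 9| < (200/79)eps.
Take delta = min(10, (200/79)eps). Then 0 < |z − 9| < delta forces both bounds, so |(-8z - 9)/(z + 11) + 81/20| < eps.

delta = min(10, (200/79)eps)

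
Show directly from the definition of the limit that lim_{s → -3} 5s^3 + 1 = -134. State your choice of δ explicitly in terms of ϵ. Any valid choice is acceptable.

δ = min(2, ϵ/245)

Fix ϵ > 0. We want δ > 0 such that 0 < |s + 3| < δ implies |(5s^3 + 1) + 134| < ϵ.
(5s^3 + 1) + 134 = 5s^3 + 135 = (s + 3)(5s^2 - 15s + 45).
So |(5s^3 + 1) + 134| = |s + 3|·|5s^2 - 15s + 45|.
Require δ ≤ 2. Then |s + 3| < 2 gives |s| < 5, and by the triangle inequality |5s^2 - 15s + 45| ≤ 5·5^2 + 15·5 + 45 = 245.
Hence |(5s^3 + 1) + 134| ≤ 245|s + 3| < ϵ provided |s + 3| < ϵ/245.
Take δ = min(2, ϵ/245). Then 0 < |s + 3| < δ gives both |s + 3| < 2 and |s + 3| < ϵ/245, so |(5s^3 + 1) + 134| < ϵ.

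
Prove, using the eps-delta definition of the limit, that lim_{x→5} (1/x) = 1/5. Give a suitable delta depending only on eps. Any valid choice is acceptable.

Let eps > 0. We seek delta > 0 such that 0 < |x − 5| < delta implies |1/x − (1/5)| < eps.
|1/x − (1/5)| = |5 − x|/(5·|x|) = |x − 5|/(5|x|).
Require delta ≤ 5/2 so that |x| > 5 − 5/2 = 5/2, hence 5|x| > 25/2.
Then |1/x − (1/5)| < |x − 5|/(25/2), which is < eps when |x − 5| < (25/2)eps.
Take delta = min(5/2, (25/2)eps). Then 0 < |x − 5| < delta gives both |x − 5| < 5/2 and |x − 5| < (25/2)eps, so |1/x − (1/5)| < eps.

delta = min(5/2, (25/2)eps)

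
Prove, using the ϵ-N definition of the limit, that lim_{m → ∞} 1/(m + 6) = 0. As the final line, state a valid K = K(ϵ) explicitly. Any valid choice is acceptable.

K = 1/ϵ

Fix ϵ > 0. For m ≥ 1, |1/(m + 6) − 0| = 1/(m + 6) ≤ 1/m.
We need 1/m < ϵ, i.e. m > 1/ϵ.
Take K = 1/ϵ. If m > K then |1/(m + 6)| ≤ 1/m < ϵ.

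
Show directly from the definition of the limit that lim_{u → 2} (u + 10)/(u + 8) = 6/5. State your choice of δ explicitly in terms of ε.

Let ε > 0. We want δ > 0 with 0 < |u − 2| < δ ⇒ |(u + 10)/(u + 8) − (6/5)| < ε.
Combining over a common denominator, (u + 10)/(u + 8) − (6/5) = [(u + 10)·10 − 12·(u + 8)] / [10·(u + 8)] = -2(u − 2) / (10(u + 8)).
So |(u + 10)/(u + 8) − (6/5)| = 2|u − 2| / (10·|u + 8|).
Require δ ≤ 5, so |u + 8| ≥ |10| − |u − 2| > 10 − 5 = 5.
Hence |(u + 10)/(u + 8) − (6/5)| < 2|u − 2|/(10·5) = (1/25)|u − 2|, which is < ε once |u − 2| < 25ε.
Take δ = min(5, 25ε). Then 0 < |u − 2| < δ forces both bounds, so |(u + 10)/(u + 8) − (6/5)| < ε.

δ = min(5, 25ε)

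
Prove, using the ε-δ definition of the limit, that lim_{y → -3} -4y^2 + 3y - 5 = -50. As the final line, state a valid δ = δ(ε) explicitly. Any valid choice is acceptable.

δ = min(2, ε/35)

Fix ε > 0. We want δ > 0 such that 0 < |y + 3| < δ implies |(-4y^2 + 3y - 5) + 50| < ε.
(-4y^2 + 3y - 5) + 50 = -4y^2 + 3y + 45 = (y + 3)(-4y + 15).
So |(-4y^2 + 3y - 5) + 50| = |y + 3|·|-4y + 15|.
Assume first that |y + 3| < 2, so |y| < 5. Then |-4y + 15| ≤ 4·5 + 15 = 35.
Hence |(-4y^2 + 3y - 5) + 50| ≤ 35|y + 3| < ε provided |y + 3| < ε/35.
Choosing δ = min(2, ε/35) ensures both conditions, hence |(-4y^2 + 3y - 5) + 50| < ε.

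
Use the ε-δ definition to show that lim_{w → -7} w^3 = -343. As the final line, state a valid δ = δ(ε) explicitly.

Suppose ε > 0. We seek δ > 0 with 0 < |w + 7| < δ ⇒ |w^3 + 343| < ε.
Factor: w^3 + 343 = (w + 7)(w^2 - 7w + 49), so |w^3 + 343| = |w + 7|·|w^2 - 7w + 49|.
Impose δ ≤ 1 so that |w| < 8; then |w^2 - 7w + 49| ≤ 169.
Hence |w^3 + 343| ≤ 169|w + 7|, which is < ε once |w + 7| < ε/169.
Take δ = min(1, ε/169). If 0 < |w + 7| < δ then both bounds hold and |w^3 + 343| ≤ 169|w + 7| < 169·(ε/169) = ε.

δ = min(1, ε/169)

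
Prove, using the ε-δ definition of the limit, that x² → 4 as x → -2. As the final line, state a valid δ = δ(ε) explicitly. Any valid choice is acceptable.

δ = min(1, ε/5)

Let ε > 0. We seek δ > 0 with 0 < |x + 2| < δ ⇒ |x² − 4| < ε.
Factor: x² − 4 = (x + 2)(x - 2), so |x² − 4| = |x + 2|·|x - 2|.
Restrict δ ≤ 1. Then |x + 2| < 1 gives |x| < 3, so by the triangle inequality |x - 2| ≤ 3 + 2 = 5.
Hence |x² − 4| ≤ 5|x + 2|, which is < ε once |x + 2| < ε/5.
Take δ = min(1, ε/5). If 0 < |x + 2| < δ then both bounds hold and |x² − 4| ≤ 5|x + 2| < 5·(ε/5) = ε.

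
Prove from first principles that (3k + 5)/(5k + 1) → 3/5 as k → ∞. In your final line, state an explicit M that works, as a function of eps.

Suppose eps > 0. For k ≥ 1, |(3k + 5)/(5k + 1) − (3/5)| = |22|/(5(5k + 1)) = 22/(5(5k + 1)).
Since 5k + 1 ≥ 5k for k ≥ 1, this is ≤ 22/(5·5k) = (22/25)/k.
So |(3k + 5)/(5k + 1) − (3/5)| < eps whenever k > (22/25)/eps.
Take M = (22/25)/eps. If k > M then |(3k + 5)/(5k + 1) − (3/5)| ≤ (22/25)/k < eps.

M = (22/25)/eps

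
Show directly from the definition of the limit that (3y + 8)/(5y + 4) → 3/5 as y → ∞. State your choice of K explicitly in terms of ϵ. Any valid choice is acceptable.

Let ϵ > 0. We seek K > 0 such that y > K implies |(3y + 8)/(5y + 4) − (3/5)| < ϵ.
(3y + 8)/(5y + 4) − (3/5) = (5(3y + 8) − 3(5y + 4)) / (5(5y + 4)) = 28/(5(5y + 4)).
For y > 0 we have 5y + 4 > 5y, so |(3y + 8)/(5y + 4) − (3/5)| = 28/(5(5y + 4)) < 28/(5·5y) = (28/25)/y.
Thus |(3y + 8)/(5y + 4) − (3/5)| < ϵ whenever y > (28/25)/ϵ.
Take K = (28/25)/ϵ. If y > K then |(3y + 8)/(5y + 4) − (3/5)| < (28/25)/y < ϵ.

K = (28/25)/ϵ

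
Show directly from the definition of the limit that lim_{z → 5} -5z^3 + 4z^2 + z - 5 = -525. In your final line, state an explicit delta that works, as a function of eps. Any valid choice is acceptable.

Let eps > 0 be given. We want delta > 0 such that 0 < |z − 5| < delta implies |(-5z^3 + 4z^2 + z - 5) + 525| < eps.
(-5z^3 + 4z^2 + z - 5) + 525 = -5z^3 + 4z^2 + z + 520 = (z − 5)(-5z^2 - 21z - 104).
So |(-5z^3 + 4z^2 + z - 5) + 525| = |z − 5|·|-5z^2 - 21z - 104|.
Require delta ≤ 2. Then |z − 5| < 2 gives |z| < 7, and by the triangle inequality |-5z^2 - 21z - 104| ≤ 5·7^2 + 21·7 + 104 = 496.
Hence |(-5z^3 + 4z^2 + z - 5) + 525| ≤ 496|z − 5| < eps provided |z − 5| < eps/496.
Choosing delta = min(2, eps/496) ensures both conditions, hence |(-5z^3 + 4z^2 + z - 5) + 525| < eps.

delta = min(2, eps/496)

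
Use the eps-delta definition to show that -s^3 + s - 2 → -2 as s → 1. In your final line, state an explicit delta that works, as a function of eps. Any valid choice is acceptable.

delta = min(1, eps/6)

Fix eps > 0. We want delta > 0 such that 0 < |s − 1| < delta implies |(-s^3 + s - 2) + 2| < eps.
(-s^3 + s - 2) + 2 = -s^3 + s = (s − 1)(-s^2 - s).
So |(-s^3 + s - 2) + 2| = |s − 1|·|-s^2 - s|.
Assume first that |s − 1| < 1, so |s| < 2. Then |-s^2 - s| ≤ 2^2 + 2 = 6.
Hence |(-s^3 + s - 2) + 2| ≤ 6|s − 1| < eps provided |s − 1| < eps/6.
Take delta = min(1, eps/6). Then 0 < |s − 1| < delta gives both |s − 1| < 1 and |s − 1| < eps/6, so |(-s^3 + s - 2) + 2| < eps.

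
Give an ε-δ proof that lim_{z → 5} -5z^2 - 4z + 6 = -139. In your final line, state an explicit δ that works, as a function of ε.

δ = min(2, ε/64)

Let ε > 0 be given. We want δ > 0 such that 0 < |z − 5| < δ implies |(-5z^2 - 4z + 6) + 139| < ε.
(-5z^2 - 4z + 6) + 139 = -5z^2 - 4z + 145 = (z − 5)(-5z - 29).
So |(-5z^2 - 4z + 6) + 139| = |z − 5|·|-5z - 29|.
Require δ ≤ 2. Then |z − 5| < 2 gives |z| < 7, and by the triangle inequality |-5z - 29| ≤ 5·7 + 29 = 64.
Hence |(-5z^2 - 4z + 6) + 139| ≤ 64|z − 5| < ε provided |z − 5| < ε/64.
Choosing δ = min(2, ε/64) ensures both conditions, hence |(-5z^2 - 4z + 6) + 139| < ε.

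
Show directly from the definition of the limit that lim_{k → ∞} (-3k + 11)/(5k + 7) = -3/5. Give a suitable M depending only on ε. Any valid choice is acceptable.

Let ε > 0. For k ≥ 1, |(-3k + 11)/(5k + 7) + 3/5| = |76|/(5(5k + 7)) = 76/(5(5k + 7)).
Since 5k + 7 ≥ 5k for k ≥ 1, this is ≤ 76/(5·5k) = (76/25)/k.
So |(-3k + 11)/(5k + 7) + 3/5| < ε whenever k > (76/25)/ε.
Take M = (76/25)/ε. If k > M then |(-3k + 11)/(5k + 7) + 3/5| ≤ (76/25)/k < ε.

M = (76/25)/ε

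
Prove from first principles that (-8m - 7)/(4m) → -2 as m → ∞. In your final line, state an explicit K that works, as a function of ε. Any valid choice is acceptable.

K = (7/4)/ε

Fix ε > 0. For m ≥ 1, |(-8m - 7)/(4m) + 2| = |-28|/(4(4m)) = 28/(4(4m)).
Since 4m ≥ 4m for m ≥ 1, this is ≤ 28/(4·4m) = (7/4)/m.
So |(-8m - 7)/(4m) + 2| < ε whenever m > (7/4)/ε.
Take K = (7/4)/ε. If m > K then |(-8m - 7)/(4m) + 2| ≤ (7/4)/m < ε.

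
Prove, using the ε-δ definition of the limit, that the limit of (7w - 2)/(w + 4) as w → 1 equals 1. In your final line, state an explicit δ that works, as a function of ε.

δ = min(5/2, (5/12)ε)

Let ε > 0. We want δ > 0 with 0 < |w − 1| < δ ⇒ |(7w - 2)/(w + 4) − 1| < ε.
Combining over a common denominator, (7w - 2)/(w + 4) − 1 = [(7w - 2)·5 − 5·(w + 4)] / [5·(w + 4)] = 30(w − 1) / (5(w + 4)).
So |(7w - 2)/(w + 4) − 1| = 30|w − 1| / (5·|w + 4|).
Require δ ≤ 5/2, so |w + 4| ≥ |5| − |w − 1| > 5 − 5/2 = 5/2.
Hence |(7w - 2)/(w + 4) − 1| < 30|w − 1|/(5·(5/2)) = (12/5)|w − 1|, which is < ε once |w − 1| < (5/12)ε.
Take δ = min(5/2, (5/12)ε). Then 0 < |w − 1| < δ forces both bounds, so |(7w - 2)/(w + 4) − 1| < ε.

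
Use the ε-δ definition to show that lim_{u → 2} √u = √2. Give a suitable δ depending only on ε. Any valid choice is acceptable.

Fix ε > 0. We want δ > 0 such that 0 < |u − 2| < δ implies |√u − √2| < ε.
Rationalise: √u − √2 = (u − 2)/(√u + √2), so |√u − √2| = |u − 2|/(√u + √2).
Restrict δ ≤ 2 so that |u − 2| < 2 forces u > 0, and then √u + √2 > √2.
Hence |√u − √2| < |u − 2|/√2, which is < ε once |u − 2| < √2·ε.
Take δ = min(2, √2·ε). If 0 < |u − 2| < δ then u > 0 and |√u − √2| < |u − 2|/√2 < ε.

δ = min(2, √2·ε)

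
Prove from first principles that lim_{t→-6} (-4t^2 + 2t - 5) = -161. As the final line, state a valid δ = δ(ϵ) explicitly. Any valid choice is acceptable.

Fix ϵ > 0. We want δ > 0 such that 0 < |t + 6| < δ implies |(-4t^2 + 2t - 5) + 161| < ϵ.
(-4t^2 + 2t - 5) + 161 = -4t^2 + 2t + 156 = (t + 6)(-4t + 26).
So |(-4t^2 + 2t - 5) + 161| = |t + 6|·|-4t + 26|.
Require δ ≤ 1. Then |t + 6| < 1 gives |t| < 7, and by the triangle inequality |-4t + 26| ≤ 4·7 + 26 = 54.
Hence |(-4t^2 + 2t - 5) + 161| ≤ 54|t + 6| < ϵ provided |t + 6| < ϵ/54.
Choosing δ = min(1, ϵ/54) ensures both conditions, hence |(-4t^2 + 2t - 5) + 161| < ϵ.

δ = min(1, ϵ/54)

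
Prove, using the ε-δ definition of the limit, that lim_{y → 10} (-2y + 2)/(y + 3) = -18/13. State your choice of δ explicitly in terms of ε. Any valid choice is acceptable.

δ = min(13/2, (169/16)ε)

Fix ε > 0. We want δ > 0 with 0 < |y − 10| < δ ⇒ |(-2y + 2)/(y + 3) + 18/13| < ε.
Combining over a common denominator, (-2y + 2)/(y + 3) + 18/13 = [(-2y + 2)·13 − (-18)·(y + 3)] / [13·(y + 3)] = -8(y − 10) / (13(y + 3)).
So |(-2y + 2)/(y + 3) + 18/13| = 8|y − 10| / (13·|y + 3|).
Require δ ≤ 13/2, so |y + 3| ≥ |13| − |y − 10| > 13 − 13/2 = 13/2.
Hence |(-2y + 2)/(y + 3) + 18/13| < 8|y − 10|/(13·(13/2)) = (16/169)|y − 10|, which is < ε once |y − 10| < (169/16)ε.
Take δ = min(13/2, (169/16)ε). Then 0 < |y − 10| < δ forces both bounds, so |(-2y + 2)/(y + 3) + 18/13| < ε.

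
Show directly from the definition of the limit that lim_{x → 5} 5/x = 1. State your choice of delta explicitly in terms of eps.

delta = min(5/2, (5/2)eps)

Let eps > 0. We seek delta > 0 such that 0 < |x − 5| < delta implies |5/x − 1| < eps.
|5/x − 1| = 5·|5 − x|/(5·|x|) = 5|x − 5|/(5|x|).
Require delta ≤ 5/2 so that |x| > 5 − 5/2 = 5/2, hence 5|x| > 25/2.
Then |5/x − 1| < 5|x − 5|/(25/2), which is < eps when |x − 5| < (5/2)eps.
Take delta = min(5/2, (5/2)eps). Then 0 < |x − 5| < delta gives both |x − 5| < 5/2 and |x − 5| < (5/2)eps, so |5/x − 1| < eps.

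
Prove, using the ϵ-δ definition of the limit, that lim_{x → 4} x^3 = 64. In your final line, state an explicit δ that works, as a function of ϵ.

δ = min(1, ϵ/61)

Let ϵ > 0. We seek δ > 0 with 0 < |x − 4| < δ ⇒ |x^3 − 64| < ϵ.
Factor: x^3 − 64 = (x − 4)(x^2 + 4x + 16), so |x^3 − 64| = |x − 4|·|x^2 + 4x + 16|.
Restrict δ ≤ 1. Then |x − 4| < 1 gives |x| < 5, so by the triangle inequality |x^2 + 4x + 16| ≤ 5^2 + 4·5 + 16 = 61.
Hence |x^3 − 64| ≤ 61|x − 4|, which is < ϵ once |x − 4| < ϵ/61.
Take δ = min(1, ϵ/61). If 0 < |x − 4| < δ then both bounds hold and |x^3 − 64| ≤ 61|x − 4| < 61·(ϵ/61) = ϵ.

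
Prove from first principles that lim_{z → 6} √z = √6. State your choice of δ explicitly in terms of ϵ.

Let ϵ > 0 be given. We want δ > 0 such that 0 < |z − 6| < δ implies |√z − √6| < ϵ.
Multiplying by the conjugate, |√z − √6| = |z − 6|/(√z + √6).
Restrict δ ≤ 6 so that |z − 6| < 6 forces z > 0, and then √z + √6 > √6.
Hence |√z − √6| < |z − 6|/√6, which is < ϵ once |z − 6| < √6·ϵ.
Take δ = min(6, √6·ϵ). If 0 < |z − 6| < δ then z > 0 and |√z − √6| < |z − 6|/√6 < ϵ.

δ = min(6, √6·ϵ)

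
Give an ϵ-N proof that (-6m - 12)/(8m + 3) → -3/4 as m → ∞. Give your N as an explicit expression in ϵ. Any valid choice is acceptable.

N = (39/32)/ϵ

Fix ϵ > 0. For m ≥ 1, |(-6m - 12)/(8m + 3) + 3/4| = |-78|/(8(8m + 3)) = 78/(8(8m + 3)).
Since 8m + 3 ≥ 8m for m ≥ 1, this is ≤ 78/(8·8m) = (39/32)/m.
So |(-6m - 12)/(8m + 3) + 3/4| < ϵ whenever m > (39/32)/ϵ.
Take N = (39/32)/ϵ. If m > N then |(-6m - 12)/(8m + 3) + 3/4| ≤ (39/32)/m < ϵ.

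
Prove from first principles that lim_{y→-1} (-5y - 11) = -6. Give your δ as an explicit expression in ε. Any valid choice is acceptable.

Let ε > 0. We need δ > 0 so that 0 < |y + 1| < δ implies |(-5y - 11) + 6| < ε.
|(-5y - 11) + 6| = |-5y - 5| = 5|y + 1|.
So 5|y + 1| < ε exactly when |y + 1| < ε/5.
Choosing δ = ε/5 gives |(-5y - 11) + 6| = 5|y + 1| < ε whenever |y + 1| < δ.

δ = ε/5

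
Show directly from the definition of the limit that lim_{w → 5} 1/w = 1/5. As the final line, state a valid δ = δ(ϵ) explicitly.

Fix ϵ > 0. We seek δ > 0 such that 0 < |w − 5| < δ implies |1/w − (1/5)| < ϵ.
|1/w − (1/5)| = |5 − w|/(5·|w|) = |w − 5|/(5|w|).
Restrict δ ≤ 5/2. Then |w − 5| < 5/2 gives |w| > 5/2, so 5|w| > 25/2.
Then |1/w − (1/5)| < |w − 5|/(25/2), which is < ϵ when |w − 5| < (25/2)ϵ.
Take δ = min(5/2, (25/2)ϵ). Then 0 < |w − 5| < δ gives both |w − 5| < 5/2 and |w − 5| < (25/2)ϵ, so |1/w − (1/5)| < ϵ.

δ = min(5/2, (25/2)ϵ)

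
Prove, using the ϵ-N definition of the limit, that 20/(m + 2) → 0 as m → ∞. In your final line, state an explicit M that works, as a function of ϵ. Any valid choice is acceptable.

M = 20/ϵ

Let ϵ > 0. For m ≥ 1, |20/(m + 2) − 0| = 20/(m + 2) ≤ 20/m.
We need 20/m < ϵ, i.e. m > 20/ϵ.
Take M = 20/ϵ. If m > M then |20/(m + 2)| ≤ 20/m < ϵ.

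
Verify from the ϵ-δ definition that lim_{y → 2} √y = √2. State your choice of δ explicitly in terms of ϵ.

δ = min(2, √2·ϵ)

Let ϵ > 0 be given. We want δ > 0 such that 0 < |y − 2| < δ implies |√y − √2| < ϵ.
Rationalise: √y − √2 = (y − 2)/(√y + √2), so |√y − √2| = |y − 2|/(√y + √2).
Restrict δ ≤ 2 so that |y − 2| < 2 forces y > 0, and then √y + √2 > √2.
Hence |√y − √2| < |y − 2|/√2, which is < ϵ once |y − 2| < √2·ϵ.
Take δ = min(2, √2·ϵ). If 0 < |y − 2| < δ then y > 0 and |√y − √2| < |y − 2|/√2 < ϵ.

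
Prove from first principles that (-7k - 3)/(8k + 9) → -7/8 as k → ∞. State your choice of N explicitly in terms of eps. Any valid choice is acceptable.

N = (39/64)/eps

Fix eps > 0. For k ≥ 1, |(-7k - 3)/(8k + 9) + 7/8| = |39|/(8(8k + 9)) = 39/(8(8k + 9)).
Since 8k + 9 ≥ 8k for k ≥ 1, this is ≤ 39/(8·8k) = (39/64)/k.
So |(-7k - 3)/(8k + 9) + 7/8| < eps whenever k > (39/64)/eps.
Take N = (39/64)/eps. If k > N then |(-7k - 3)/(8k + 9) + 7/8| ≤ (39/64)/k < eps.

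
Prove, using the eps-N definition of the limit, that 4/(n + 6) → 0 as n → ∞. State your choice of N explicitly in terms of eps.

N = 4/eps

Let eps > 0. For n ≥ 1, |4/(n + 6) − 0| = 4/(n + 6) ≤ 4/n.
We need 4/n < eps, i.e. n > 4/eps.
Take N = 4/eps. If n > N then |4/(n + 6)| ≤ 4/n < eps.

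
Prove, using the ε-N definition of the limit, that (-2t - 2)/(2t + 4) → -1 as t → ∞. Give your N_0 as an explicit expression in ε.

N_0 = 1/ε

Let ε > 0 be given. We seek N_0 > 0 such that t > N_0 implies |(-2t - 2)/(2t + 4) + 1| < ε.
(-2t - 2)/(2t + 4) + 1 = (2(-2t - 2) − (-2)(2t + 4)) / (2(2t + 4)) = 4/(2(2t + 4)).
For t > 0 we have 2t + 4 > 2t, so |(-2t - 2)/(2t + 4) + 1| = 4/(2(2t + 4)) < 4/(2·2t) = 1/t.
Thus |(-2t - 2)/(2t + 4) + 1| < ε whenever t > 1/ε.
Take N_0 = 1/ε. If t > N_0 then |(-2t - 2)/(2t + 4) + 1| < 1/t < ε.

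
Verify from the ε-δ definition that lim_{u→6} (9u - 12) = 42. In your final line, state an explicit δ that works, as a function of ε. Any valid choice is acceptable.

Let ε > 0 be given. We need δ > 0 so that 0 < |u − 6| < δ implies |(9u - 12) − 42| < ε.
|(9u - 12) − 42| = |9u - 54| = 9|u − 6|.
Thus it suffices that |u − 6| < ε/9.
Choosing δ = ε/9 gives |(9u - 12) − 42| = 9|u − 6| < ε whenever |u − 6| < δ.

δ = ε/9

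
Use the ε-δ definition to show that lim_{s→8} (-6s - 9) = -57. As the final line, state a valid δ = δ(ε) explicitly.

Suppose ε > 0. We need δ > 0 so that 0 < |s − 8| < δ implies |(-6s - 9) + 57| < ε.
Since (-6s - 9) + 57 = -6(s − 8), we have |(-6s - 9) + 57| = 6|s − 8|.
Thus it suffices that |s − 8| < ε/6.
Choosing δ = ε/6 gives |(-6s - 9) + 57| = 6|s − 8| < ε whenever |s − 8| < δ.

δ = ε/6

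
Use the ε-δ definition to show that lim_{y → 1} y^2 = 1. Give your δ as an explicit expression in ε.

δ = min(2, ε/4)

Fix ε > 0. We seek δ > 0 with 0 < |y − 1| < δ ⇒ |y^2 − 1| < ε.
Factor: y^2 − 1 = (y − 1)(y + 1), so |y^2 − 1| = |y − 1|·|y + 1|.
Impose δ ≤ 2 so that |y| < 3; then |y + 1| ≤ 4.
Hence |y^2 − 1| ≤ 4|y − 1|, which is < ε once |y − 1| < ε/4.
Take δ = min(2, ε/4). If 0 < |y − 1| < δ then both bounds hold and |y^2 − 1| ≤ 4|y − 1| < 4·(ε/4) = ε.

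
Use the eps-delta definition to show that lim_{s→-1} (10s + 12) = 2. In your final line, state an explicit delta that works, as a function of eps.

delta = eps/10

Fix eps > 0. We need delta > 0 so that 0 < |s + 1| < delta implies |(10s + 12) − 2| < eps.
Since (10s + 12) − 2 = 10(s + 1), we have |(10s + 12) − 2| = 10|s + 1|.
So 10|s + 1| < eps exactly when |s + 1| < eps/10.
Choosing delta = eps/10 gives |(10s + 12) − 2| = 10|s + 1| < eps whenever |s + 1| < delta.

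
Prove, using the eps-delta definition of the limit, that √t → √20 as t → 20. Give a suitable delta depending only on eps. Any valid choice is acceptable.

Fix eps > 0. We want delta > 0 such that 0 < |t − 20| < delta implies |√t − √20| < eps.
Multiplying by the conjugate, |√t − √20| = |t − 20|/(√t + √20).
Restrict delta ≤ 20 so that |t − 20| < 20 forces t > 0, and then √t + √20 > √20.
Hence |√t − √20| < |t − 20|/√20, which is < eps once |t − 20| < √20·eps.
Take delta = min(20, √20·eps). If 0 < |t − 20| < delta then t > 0 and |√t − √20| < |t − 20|/√20 < eps.

delta = min(20, √20·eps)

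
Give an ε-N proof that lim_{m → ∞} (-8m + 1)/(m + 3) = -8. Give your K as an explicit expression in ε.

K = 25/ε

Let ε > 0. For m ≥ 1, |(-8m + 1)/(m + 3) + 8| = |25|/((m + 3)) = 25/((m + 3)).
Since m + 3 ≥ m for m ≥ 1, this is ≤ 25/(m) = 25/m.
So |(-8m + 1)/(m + 3) + 8| < ε whenever m > 25/ε.
Take K = 25/ε. If m > K then |(-8m + 1)/(m + 3) + 8| ≤ 25/m < ε.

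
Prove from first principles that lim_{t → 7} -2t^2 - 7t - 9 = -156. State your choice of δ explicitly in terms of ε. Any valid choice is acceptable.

δ = min(1, ε/37)

Let ε > 0. We want δ > 0 such that 0 < |t − 7| < δ implies |(-2t^2 - 7t - 9) + 156| < ε.
(-2t^2 - 7t - 9) + 156 = -2t^2 - 7t + 147 = (t − 7)(-2t - 21).
So |(-2t^2 - 7t - 9) + 156| = |t − 7|·|-2t - 21|.
Assume first that |t − 7| < 1, so |t| < 8. Then |-2t - 21| ≤ 2·8 + 21 = 37.
Hence |(-2t^2 - 7t - 9) + 156| ≤ 37|t − 7| < ε provided |t − 7| < ε/37.
Take δ = min(1, ε/37). Then 0 < |t − 7| < δ gives both |t − 7| < 1 and |t − 7| < ε/37, so |(-2t^2 - 7t - 9) + 156| < ε.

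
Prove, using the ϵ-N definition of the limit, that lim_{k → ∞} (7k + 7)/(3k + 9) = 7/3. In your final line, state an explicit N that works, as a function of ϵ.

N = (14/3)/ϵ

Let ϵ > 0 be given. For k ≥ 1, |(7k + 7)/(3k + 9) − (7/3)| = |-42|/(3(3k + 9)) = 42/(3(3k + 9)).
Since 3k + 9 ≥ 3k for k ≥ 1, this is ≤ 42/(3·3k) = (14/3)/k.
So |(7k + 7)/(3k + 9) − (7/3)| < ϵ whenever k > (14/3)/ϵ.
Take N = (14/3)/ϵ. If k > N then |(7k + 7)/(3k + 9) − (7/3)| ≤ (14/3)/k < ϵ.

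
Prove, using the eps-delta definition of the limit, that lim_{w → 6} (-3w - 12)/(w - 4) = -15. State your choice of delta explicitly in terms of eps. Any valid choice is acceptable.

Let eps > 0 be given. We want delta > 0 with 0 < |w − 6| < delta ⇒ |(-3w - 12)/(w - 4) + 15| < eps.
Combining over a common denominator, (-3w - 12)/(w - 4) + 15 = [(-3w - 12)·2 − (-30)·(w - 4)] / [2·(w - 4)] = 24(w − 6) / (2(w - 4)).
So |(-3w - 12)/(w - 4) + 15| = 24|w − 6| / (2·|w − 4|).
Restrict delta ≤ 1. Then |w − 6| < 1 gives |w − 4| = |(w − 6) + 2| ≥ 2 − 1 = 1.
Hence |(-3w - 12)/(w - 4) + 15| < 24|w − 6|/(2·1) = 12|w − 6|, which is < eps once |w − 6| < (1/12)eps.
Take delta = min(1, (1/12)eps). Then 0 < |w − 6| < delta forces both bounds, so |(-3w - 12)/(w - 4) + 15| < eps.

delta = min(1, (1/12)eps)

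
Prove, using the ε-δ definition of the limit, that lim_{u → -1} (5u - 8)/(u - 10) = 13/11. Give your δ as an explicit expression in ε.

Let ε > 0 be given. We want δ > 0 with 0 < |u + 1| < δ ⇒ |(5u - 8)/(u - 10) − (13/11)| < ε.
Combining over a common denominator, (5u - 8)/(u - 10) − (13/11) = [(5u - 8)·(-11) − (-13)·(u - 10)] / [(-11)·(u - 10)] = -42(u + 1) / ((-11)(u - 10)).
So |(5u - 8)/(u - 10) − (13/11)| = 42|u + 1| / (11·|u − 10|).
Restrict δ ≤ 11/2. Then |u + 1| < 11/2 gives |u − 10| = |(u + 1) + (-11)| ≥ 11 − 11/2 = 11/2.
Hence |(5u - 8)/(u - 10) − (13/11)| < 42|u + 1|/(11·(11/2)) = (84/121)|u + 1|, which is < ε once |u + 1| < (121/84)ε.
Take δ = min(11/2, (121/84)ε). Then 0 < |u + 1| < δ forces both bounds, so |(5u - 8)/(u - 10) − (13/11)| < ε.

δ = min(11/2, (121/84)ε)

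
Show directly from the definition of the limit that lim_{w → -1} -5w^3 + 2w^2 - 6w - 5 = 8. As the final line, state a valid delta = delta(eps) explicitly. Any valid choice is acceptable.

delta = min(2, eps/79)

Suppose eps > 0. We want delta > 0 such that 0 < |w + 1| < delta implies |(-5w^3 + 2w^2 - 6w - 5) − 8| < eps.
(-5w^3 + 2w^2 - 6w - 5) − 8 = -5w^3 + 2w^2 - 6w - 13 = (w + 1)(-5w^2 + 7w - 13).
So |(-5w^3 + 2w^2 - 6w - 5) − 8| = |w + 1|·|-5w^2 + 7w - 13|.
Require delta ≤ 2. Then |w + 1| < 2 gives |w| < 3, and by the triangle inequality |-5w^2 + 7w - 13| ≤ 5·3^2 + 7·3 + 13 = 79.
Hence |(-5w^3 + 2w^2 - 6w - 5) − 8| ≤ 79|w + 1| < eps provided |w + 1| < eps/79.
Choosing delta = min(2, eps/79) ensures both conditions, hence |(-5w^3 + 2w^2 - 6w - 5) − 8| < eps.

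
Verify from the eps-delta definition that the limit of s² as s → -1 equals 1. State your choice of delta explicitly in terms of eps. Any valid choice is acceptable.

Fix eps > 0. We seek delta > 0 with 0 < |s + 1| < delta ⇒ |s² − 1| < eps.
Factor: s² − 1 = (s + 1)(s - 1), so |s² − 1| = |s + 1|·|s - 1|.
Impose delta ≤ 2 so that |s| < 3; then |s - 1| ≤ 4.
Hence |s² − 1| ≤ 4|s + 1|, which is < eps once |s + 1| < eps/4.
Take delta = min(2, eps/4). If 0 < |s + 1| < delta then both bounds hold and |s² − 1| ≤ 4|s + 1| < 4·(eps/4) = eps.

delta = min(2, eps/4)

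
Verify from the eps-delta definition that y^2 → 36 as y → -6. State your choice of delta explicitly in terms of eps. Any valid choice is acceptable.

Suppose eps > 0. We seek delta > 0 with 0 < |y + 6| < delta ⇒ |y^2 − 36| < eps.
Factor: y^2 − 36 = (y + 6)(y - 6), so |y^2 − 36| = |y + 6|·|y - 6|.
Impose delta ≤ 1 so that |y| < 7; then |y - 6| ≤ 13.
Hence |y^2 − 36| ≤ 13|y + 6|, which is < eps once |y + 6| < eps/13.
Take delta = min(1, eps/13). If 0 < |y + 6| < delta then both bounds hold and |y^2 − 36| ≤ 13|y + 6| < 13·(eps/13) = eps.

delta = min(1, eps/13)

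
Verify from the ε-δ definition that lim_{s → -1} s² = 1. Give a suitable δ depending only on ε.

δ = min(2, ε/4)

Suppose ε > 0. We seek δ > 0 with 0 < |s + 1| < δ ⇒ |s² − 1| < ε.
Factor: s² − 1 = (s + 1)(s - 1), so |s² − 1| = |s + 1|·|s - 1|.
Impose δ ≤ 2 so that |s| < 3; then |s - 1| ≤ 4.
Hence |s² − 1| ≤ 4|s + 1|, which is < ε once |s + 1| < ε/4.
Take δ = min(2, ε/4). If 0 < |s + 1| < δ then both bounds hold and |s² − 1| ≤ 4|s + 1| < 4·(ε/4) = ε.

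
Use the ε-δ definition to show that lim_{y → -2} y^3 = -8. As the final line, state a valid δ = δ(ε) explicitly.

Let ε > 0 be given. We seek δ > 0 with 0 < |y + 2| < δ ⇒ |y^3 + 8| < ε.
Factor: y^3 + 8 = (y + 2)(y^2 - 2y + 4), so |y^3 + 8| = |y + 2|·|y^2 - 2y + 4|.
Restrict δ ≤ 1. Then |y + 2| < 1 gives |y| < 3, so by the triangle inequality |y^2 - 2y + 4| ≤ 3^2 + 2·3 + 4 = 19.
Hence |y^3 + 8| ≤ 19|y + 2|, which is < ε once |y + 2| < ε/19.
Take δ = min(1, ε/19). If 0 < |y + 2| < δ then both bounds hold and |y^3 + 8| ≤ 19|y + 2| < 19·(ε/19) = ε.

δ = min(1, ε/19)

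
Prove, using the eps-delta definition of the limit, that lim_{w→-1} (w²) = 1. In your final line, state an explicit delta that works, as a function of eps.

Suppose eps > 0. We seek delta > 0 with 0 < |w + 1| < delta ⇒ |w² − 1| < eps.
Factor: w² − 1 = (w + 1)(w - 1), so |w² − 1| = |w + 1|·|w - 1|.
Restrict delta ≤ 2. Then |w + 1| < 2 gives |w| < 3, so by the triangle inequality |w - 1| ≤ 3 + 1 = 4.
Hence |w² − 1| ≤ 4|w + 1|, which is < eps once |w + 1| < eps/4.
Take delta = min(2, eps/4). If 0 < |w + 1| < delta then both bounds hold and |w² − 1| ≤ 4|w + 1| < 4·(eps/4) = eps.

delta = min(2, eps/4)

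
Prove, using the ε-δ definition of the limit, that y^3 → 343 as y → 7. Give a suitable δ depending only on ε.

Suppose ε > 0. We seek δ > 0 with 0 < |y − 7| < δ ⇒ |y^3 − 343| < ε.
Factor: y^3 − 343 = (y − 7)(y^2 + 7y + 49), so |y^3 − 343| = |y − 7|·|y^2 + 7y + 49|.
Impose δ ≤ 1 so that |y| < 8; then |y^2 + 7y + 49| ≤ 169.
Hence |y^3 − 343| ≤ 169|y − 7|, which is < ε once |y − 7| < ε/169.
Take δ = min(1, ε/169). If 0 < |y − 7| < δ then both bounds hold and |y^3 − 343| ≤ 169|y − 7| < 169·(ε/169) = ε.

δ = min(1, ε/169)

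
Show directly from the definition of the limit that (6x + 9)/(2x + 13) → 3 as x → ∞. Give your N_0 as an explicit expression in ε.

Fix ε > 0. We seek N_0 > 0 such that x > N_0 implies |(6x + 9)/(2x + 13) − 3| < ε.
(6x + 9)/(2x + 13) − 3 = (2(6x + 9) − 6(2x + 13)) / (2(2x + 13)) = -60/(2(2x + 13)).
For x > 0 we have 2x + 13 > 2x, so |(6x + 9)/(2x + 13) − 3| = 60/(2(2x + 13)) < 60/(2·2x) = 15/x.
Thus |(6x + 9)/(2x + 13) − 3| < ε whenever x > 15/ε.
Take N_0 = 15/ε. If x > N_0 then |(6x + 9)/(2x + 13) − 3| < 15/x < ε.

N_0 = 15/ε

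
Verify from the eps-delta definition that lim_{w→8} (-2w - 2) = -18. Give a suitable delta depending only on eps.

Let eps > 0 be given. We need delta > 0 so that 0 < |w − 8| < delta implies |(-2w - 2) + 18| < eps.
|(-2w - 2) + 18| = |-2w + 16| = 2|w − 8|.
So 2|w − 8| < eps exactly when |w − 8| < eps/2.
Take delta = eps/2. If 0 < |w − 8| < delta then |(-2w - 2) + 18| = 2|w − 8| < 2·(eps/2) = eps.

delta = eps/2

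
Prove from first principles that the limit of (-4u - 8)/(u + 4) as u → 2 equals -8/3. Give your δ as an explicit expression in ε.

δ = min(3, (9/4)ε)

Let ε > 0. We want δ > 0 with 0 < |u − 2| < δ ⇒ |(-4u - 8)/(u + 4) + 8/3| < ε.
Combining over a common denominator, (-4u - 8)/(u + 4) + 8/3 = [(-4u - 8)·6 − (-16)·(u + 4)] / [6·(u + 4)] = -8(u − 2) / (6(u + 4)).
So |(-4u - 8)/(u + 4) + 8/3| = 8|u − 2| / (6·|u + 4|).
Restrict δ ≤ 3. Then |u − 2| < 3 gives |u + 4| = |(u − 2) + 6| ≥ 6 − 3 = 3.
Hence |(-4u - 8)/(u + 4) + 8/3| < 8|u − 2|/(6·3) = (4/9)|u − 2|, which is < ε once |u − 2| < (9/4)ε.
Take δ = min(3, (9/4)ε). Then 0 < |u − 2| < δ forces both bounds, so |(-4u - 8)/(u + 4) + 8/3| < ε.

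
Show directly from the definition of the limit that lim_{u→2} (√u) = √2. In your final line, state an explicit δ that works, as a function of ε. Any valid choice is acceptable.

δ = min(2, √2·ε)

Let ε > 0 be given. We want δ > 0 such that 0 < |u − 2| < δ implies |√u − √2| < ε.
Rationalise: √u − √2 = (u − 2)/(√u + √2), so |√u − √2| = |u − 2|/(√u + √2).
Restrict δ ≤ 2 so that |u − 2| < 2 forces u > 0, and then √u + √2 > √2.
Hence |√u − √2| < |u − 2|/√2, which is < ε once |u − 2| < √2·ε.
Take δ = min(2, √2·ε). If 0 < |u − 2| < δ then u > 0 and |√u − √2| < |u − 2|/√2 < ε.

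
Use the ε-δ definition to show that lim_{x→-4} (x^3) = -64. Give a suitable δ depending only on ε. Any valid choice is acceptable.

Let ε > 0. We seek δ > 0 with 0 < |x + 4| < δ ⇒ |x^3 + 64| < ε.
Factor: x^3 + 64 = (x + 4)(x^2 - 4x + 16), so |x^3 + 64| = |x + 4|·|x^2 - 4x + 16|.
Restrict δ ≤ 1. Then |x + 4| < 1 gives |x| < 5, so by the triangle inequality |x^2 - 4x + 16| ≤ 5^2 + 4·5 + 16 = 61.
Hence |x^3 + 64| ≤ 61|x + 4|, which is < ε once |x + 4| < ε/61.
Take δ = min(1, ε/61). If 0 < |x + 4| < δ then both bounds hold and |x^3 + 64| ≤ 61|x + 4| < 61·(ε/61) = ε.

δ = min(1, ε/61)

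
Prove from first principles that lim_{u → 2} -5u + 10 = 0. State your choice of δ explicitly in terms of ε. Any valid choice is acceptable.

δ = ε/5

Let ε > 0. We need δ > 0 so that 0 < |u − 2| < δ implies |(-5u + 10)| < ε.
|(-5u + 10)| = |-5u + 10| = 5|u − 2|.
Thus it suffices that |u − 2| < ε/5.
Choosing δ = ε/5 gives |(-5u + 10)| = 5|u − 2| < ε whenever |u − 2| < δ.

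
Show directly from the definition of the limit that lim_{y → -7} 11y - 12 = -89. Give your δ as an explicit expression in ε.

δ = ε/11

Suppose ε > 0. We need δ > 0 so that 0 < |y + 7| < δ implies |(11y - 12) + 89| < ε.
Since (11y - 12) + 89 = 11(y + 7), we have |(11y - 12) + 89| = 11|y + 7|.
Thus it suffices that |y + 7| < ε/11.
Choosing δ = ε/11 gives |(11y - 12) + 89| = 11|y + 7| < ε whenever |y + 7| < δ.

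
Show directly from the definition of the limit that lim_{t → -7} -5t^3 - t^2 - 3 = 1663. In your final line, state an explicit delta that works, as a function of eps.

delta = min(1, eps/830)

Suppose eps > 0. We want delta > 0 such that 0 < |t + 7| < delta implies |(-5t^3 - t^2 - 3) − 1663| < eps.
(-5t^3 - t^2 - 3) − 1663 = -5t^3 - t^2 - 1666 = (t + 7)(-5t^2 + 34t - 238).
So |(-5t^3 - t^2 - 3) − 1663| = |t + 7|·|-5t^2 + 34t - 238|.
Assume first that |t + 7| < 1, so |t| < 8. Then |-5t^2 + 34t - 238| ≤ 5·8^2 + 34·8 + 238 = 830.
Hence |(-5t^3 - t^2 - 3) − 1663| ≤ 830|t + 7| < eps provided |t + 7| < eps/830.
Choosing delta = min(1, eps/830) ensures both conditions, hence |(-5t^3 - t^2 - 3) − 1663| < eps.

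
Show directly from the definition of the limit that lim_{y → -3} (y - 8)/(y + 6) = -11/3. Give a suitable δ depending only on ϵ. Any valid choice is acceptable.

δ = min(3/2, (9/28)ϵ)

Fix ϵ > 0. We want δ > 0 with 0 < |y + 3| < δ ⇒ |(y - 8)/(y + 6) + 11/3| < ϵ.
Combining over a common denominator, (y - 8)/(y + 6) + 11/3 = [(y - 8)·3 − (-11)·(y + 6)] / [3·(y + 6)] = 14(y + 3) / (3(y + 6)).
So |(y - 8)/(y + 6) + 11/3| = 14|y + 3| / (3·|y + 6|).
Restrict δ ≤ 3/2. Then |y + 3| < 3/2 gives |y + 6| = |(y + 3) + 3| ≥ 3 − 3/2 = 3/2.
Hence |(y - 8)/(y + 6) + 11/3| < 14|y + 3|/(3·(3/2)) = (28/9)|y + 3|, which is < ϵ once |y + 3| < (9/28)ϵ.
Take δ = min(3/2, (9/28)ϵ). Then 0 < |y + 3| < δ forces both bounds, so |(y - 8)/(y + 6) + 11/3| < ϵ.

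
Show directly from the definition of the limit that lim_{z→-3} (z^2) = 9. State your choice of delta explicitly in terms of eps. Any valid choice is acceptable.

Suppose eps > 0. We seek delta > 0 with 0 < |z + 3| < delta ⇒ |z^2 − 9| < eps.
Factor: z^2 − 9 = (z + 3)(z - 3), so |z^2 − 9| = |z + 3|·|z - 3|.
Restrict delta ≤ 1. Then |z + 3| < 1 gives |z| < 4, so by the triangle inequality |z - 3| ≤ 4 + 3 = 7.
Hence |z^2 − 9| ≤ 7|z + 3|, which is < eps once |z + 3| < eps/7.
Take delta = min(1, eps/7). If 0 < |z + 3| < delta then both bounds hold and |z^2 − 9| ≤ 7|z + 3| < 7·(eps/7) = eps.

delta = min(1, eps/7)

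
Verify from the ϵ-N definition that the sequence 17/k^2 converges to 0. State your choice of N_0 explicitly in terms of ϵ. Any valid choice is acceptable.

N_0 = (17/ϵ)^{1/2}

Suppose ϵ > 0. For k ≥ 1, |17/k^2 − 0| = 17/k^2.
17/k^2 < ϵ ⇔ k^2 > 17/ϵ ⇔ k > (17/ϵ)^{1/2}.
Take N_0 = (17/ϵ)^{1/2}. Then k > N_0 implies 17/k^2 < ϵ.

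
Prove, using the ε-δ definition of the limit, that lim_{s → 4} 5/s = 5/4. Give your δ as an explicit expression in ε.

δ = min(2, (8/5)ε)

Suppose ε > 0. We seek δ > 0 such that 0 < |s − 4| < δ implies |5/s − (5/4)| < ε.
|5/s − (5/4)| = 5·|4 − s|/(4·|s|) = 5|s − 4|/(4|s|).
Require δ ≤ 2 so that |s| > 4 − 2 = 2, hence 4|s| > 8.
Then |5/s − (5/4)| < 5|s − 4|/8, which is < ε when |s − 4| < (8/5)ε.
Take δ = min(2, (8/5)ε). Then 0 < |s − 4| < δ gives both |s − 4| < 2 and |s − 4| < (8/5)ε, so |5/s − (5/4)| < ε.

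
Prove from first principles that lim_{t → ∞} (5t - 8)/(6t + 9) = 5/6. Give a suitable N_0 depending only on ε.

N_0 = (31/12)/ε

Let ε > 0. We seek N_0 > 0 such that t > N_0 implies |(5t - 8)/(6t + 9) − (5/6)| < ε.
(5t - 8)/(6t + 9) − (5/6) = (6(5t - 8) − 5(6t + 9)) / (6(6t + 9)) = -93/(6(6t + 9)).
For t > 0 we have 6t + 9 > 6t, so |(5t - 8)/(6t + 9) − (5/6)| = 93/(6(6t + 9)) < 93/(6·6t) = (31/12)/t.
Thus |(5t - 8)/(6t + 9) − (5/6)| < ε whenever t > (31/12)/ε.
Take N_0 = (31/12)/ε. If t > N_0 then |(5t - 8)/(6t + 9) − (5/6)| < (31/12)/t < ε.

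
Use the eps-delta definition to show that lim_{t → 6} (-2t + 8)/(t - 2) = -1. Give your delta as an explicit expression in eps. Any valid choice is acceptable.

Let eps > 0. We want delta > 0 with 0 < |t − 6| < delta ⇒ |(-2t + 8)/(t - 2) + 1| < eps.
Combining over a common denominator, (-2t + 8)/(t - 2) + 1 = [(-2t + 8)·4 − (-4)·(t - 2)] / [4·(t - 2)] = -4(t − 6) / (4(t - 2)).
So |(-2t + 8)/(t - 2) + 1| = 4|t − 6| / (4·|t − 2|).
Require delta ≤ 2, so |t − 2| ≥ |4| − |t − 6| > 4 − 2 = 2.
Hence |(-2t + 8)/(t - 2) + 1| < 4|t − 6|/(4·2) = (1/2)|t − 6|, which is < eps once |t − 6| < 2eps.
Take delta = min(2, 2eps). Then 0 < |t − 6| < delta forces both bounds, so |(-2t + 8)/(t - 2) + 1| < eps.

delta = min(2, 2eps)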